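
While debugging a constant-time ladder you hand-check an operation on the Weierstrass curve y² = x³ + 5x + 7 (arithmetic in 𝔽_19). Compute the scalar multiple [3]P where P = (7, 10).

(12, 16)

Repeated addition: build up to 3P.
2P: tangent at (7, 10): λ = (3·7² + 5)/(2·10) ≡ 0/1. 1⁻¹ ≡ 1 (mod 19) since 1·1 = 1 ≡ 1, so λ ≡ 0·1 ≡ 0.
  x = λ² - 7 - 7 = 0 - 14 ≡ 5; y = λ·(7 - 5) - 10 ≡ 9. → (5, 9)
3P: (5, 9) + (7, 10). λ = (10 - 9)/(7 - 5) ≡ 1/2 mod 19. 2⁻¹ ≡ 10 (mod 19), so λ ≡ 10.
  x = λ² - 5 - 7 = 100 - 12 ≡ 12; y = λ·(5 - 12) - 9 ≡ 16. → (12, 16)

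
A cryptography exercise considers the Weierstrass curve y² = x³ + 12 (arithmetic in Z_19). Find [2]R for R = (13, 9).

(10, 9)

tangent at (13, 9): λ = (3·13² + 0)/(2·9) ≡ 13/18. 18⁻¹ ≡ 18 (mod 19), so λ ≡ 13·18 ≡ 6.
  x = λ² - 13 - 13 = 36 - 26 ≡ 10; y = λ·(13 - 10) - 9 ≡ 9. → (10, 9)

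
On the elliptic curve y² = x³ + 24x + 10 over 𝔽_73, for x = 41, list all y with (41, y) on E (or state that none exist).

x³ + 24x + 10 = 69915 ≡ 54 (mod 73).
Square roots of 54 mod 73: 28 and 45 (since 28² = 784 ≡ 54).

28, 45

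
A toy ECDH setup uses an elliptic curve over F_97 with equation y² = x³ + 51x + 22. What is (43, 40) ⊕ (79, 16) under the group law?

(94, 91)

(43, 40) + (79, 16). λ = (16 - 40)/(79 - 43) ≡ 73/36 mod 97. 36⁻¹ ≡ 62 (mod 97), so λ ≡ 64.
  x = λ² - 43 - 79 = 4096 - 122 ≡ 94; y = λ·(43 - 94) - 40 ≡ 91. → (94, 91)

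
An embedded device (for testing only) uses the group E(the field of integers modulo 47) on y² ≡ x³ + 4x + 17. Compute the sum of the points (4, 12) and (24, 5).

(4, 12) + (24, 5). λ = (5 - 12)/(24 - 4) ≡ 40/20 mod 47. 20⁻¹ ≡ 40 (mod 47) since 20·40 = 800 ≡ 1, so λ ≡ 2.
  x = λ² - 4 - 24 = 4 - 28 ≡ 23; y = λ·(4 - 23) - 12 ≡ 44. → (23, 44)

(23, 44)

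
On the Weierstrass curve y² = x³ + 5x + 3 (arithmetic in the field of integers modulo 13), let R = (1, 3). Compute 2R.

(7, 2)

tangent at (1, 3): λ = (3·1² + 5)/(2·3) ≡ 8/6. 6⁻¹ ≡ 11 (mod 13), so λ ≡ 8·11 ≡ 10.
  x = λ² - 1 - 1 = 100 - 2 ≡ 7; y = λ·(1 - 7) - 3 ≡ 2. → (7, 2)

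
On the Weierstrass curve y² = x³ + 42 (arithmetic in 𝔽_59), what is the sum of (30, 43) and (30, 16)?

The two points share x = 30 and their y-coordinates satisfy 43 + 16 ≡ 0 (mod 59), so they are inverses. Their sum is 𝒪.

O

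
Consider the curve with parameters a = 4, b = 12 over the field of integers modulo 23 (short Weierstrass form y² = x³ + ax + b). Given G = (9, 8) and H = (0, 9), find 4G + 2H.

(8, 21)

First 4G:
Repeated addition: build up to 4G.
2G: tangent at (9, 8): λ = (3·9² + 4)/(2·8) ≡ 17/16. 16⁻¹ ≡ 13 (mod 23) since 16·13 = 208 ≡ 1, so λ ≡ 17·13 ≡ 14.
  x = λ² - 9 - 9 = 196 - 18 ≡ 17; y = λ·(9 - 17) - 8 ≡ 18. → (17, 18)
3G: (17, 18) + (9, 8). λ = (8 - 18)/(9 - 17) ≡ 13/15 mod 23. 15⁻¹ ≡ 20 (mod 23) since 15·20 = 300 ≡ 1, so λ ≡ 7.
  x = λ² - 17 - 9 = 49 - 26 ≡ 0; y = λ·(17 - 0) - 18 ≡ 9. → (0, 9)
4G: (0, 9) + (9, 8). λ = (8 - 9)/(9 - 0) ≡ 22/9 mod 23. 9⁻¹ ≡ 18 (mod 23), so λ ≡ 5.
  x = λ² - 0 - 9 = 25 - 9 ≡ 16; y = λ·(0 - 16) - 9 ≡ 3. → (16, 3)
4G = (16, 3).
Next 2H:
Repeated addition: build up to 2H.
2H: tangent at (0, 9): λ = (3·0² + 4)/(2·9) ≡ 4/18. 18⁻¹ ≡ 9 (mod 23), so λ ≡ 4·9 ≡ 13.
  x = λ² - 0 - 0 = 169 - 0 ≡ 8; y = λ·(0 - 8) - 9 ≡ 2. → (8, 2)
2H = (8, 2).
Finally 4G + 2H:
(16, 3) + (8, 2). λ = (2 - 3)/(8 - 16) ≡ 22/15 mod 23. 15⁻¹ ≡ 20 (mod 23), so λ ≡ 3.
  x = λ² - 16 - 8 = 9 - 24 ≡ 8; y = λ·(16 - 8) - 3 ≡ 21. → (8, 21)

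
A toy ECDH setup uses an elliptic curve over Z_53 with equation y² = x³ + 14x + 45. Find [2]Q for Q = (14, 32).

tangent at (14, 32): λ = (3·14² + 14)/(2·32) ≡ 19/11. 11⁻¹ ≡ 29 (mod 53), so λ ≡ 19·29 ≡ 21.
  x = λ² - 14 - 14 = 441 - 28 ≡ 42; y = λ·(14 - 42) - 32 ≡ 16. → (42, 16)

(42, 16)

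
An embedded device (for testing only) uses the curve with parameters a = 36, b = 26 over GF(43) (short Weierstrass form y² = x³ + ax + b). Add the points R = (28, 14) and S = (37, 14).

(21, 29)

(28, 14) + (37, 14). λ = (14 - 14)/(37 - 28) ≡ 0/9 mod 43. 9⁻¹ ≡ 24 (mod 43), so λ ≡ 0.
  x = λ² - 28 - 37 = 0 - 65 ≡ 21; y = λ·(28 - 21) - 14 ≡ 29. → (21, 29)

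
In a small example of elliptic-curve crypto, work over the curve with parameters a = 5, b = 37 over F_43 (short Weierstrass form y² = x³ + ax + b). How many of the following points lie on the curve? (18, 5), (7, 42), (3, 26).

1

(18, 5): 5² ≡ 25, rhs ≡ 25 → on.
(7, 42): 42² ≡ 1, rhs ≡ 28 → off.
(3, 26): 26² ≡ 31, rhs ≡ 36 → off.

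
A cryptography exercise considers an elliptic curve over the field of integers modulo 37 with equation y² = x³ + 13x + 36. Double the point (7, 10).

(13, 16)

tangent at (7, 10): λ = (3·7² + 13)/(2·10) ≡ 12/20. 20⁻¹ ≡ 13 (mod 37), so λ ≡ 12·13 ≡ 8.
  x = λ² - 7 - 7 = 64 - 14 ≡ 13; y = λ·(7 - 13) - 10 ≡ 16. → (13, 16)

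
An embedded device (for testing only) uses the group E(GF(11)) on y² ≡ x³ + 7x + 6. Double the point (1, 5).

(10, 8)

tangent at (1, 5): λ = (3·1² + 7)/(2·5) ≡ 10/10. 10⁻¹ ≡ 10 (mod 11), so λ ≡ 10·10 ≡ 1.
  x = λ² - 1 - 1 = 1 - 2 ≡ 10; y = λ·(1 - 10) - 5 ≡ 8. → (10, 8)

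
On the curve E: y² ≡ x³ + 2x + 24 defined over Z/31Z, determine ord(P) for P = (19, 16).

5

2P: tangent at (19, 16): λ = (3·19² + 2)/(2·16) ≡ 0/1. 1⁻¹ ≡ 1 (mod 31) since 1·1 = 1 ≡ 1, so λ ≡ 0·1 ≡ 0.
  x = λ² - 19 - 19 = 0 - 38 ≡ 24; y = λ·(19 - 24) - 16 ≡ 15. → (24, 15)
3P: (24, 15) + (19, 16). λ = (16 - 15)/(19 - 24) ≡ 1/26 mod 31. 26⁻¹ ≡ 6 (mod 31), so λ ≡ 6.
  x = λ² - 24 - 19 = 36 - 43 ≡ 24; y = λ·(24 - 24) - 15 ≡ 16. → (24, 16)
4P: (24, 16) + (19, 16). λ = (16 - 16)/(19 - 24) ≡ 0/26 mod 31. 26⁻¹ ≡ 6 (mod 31) since 26·6 = 156 ≡ 1, so λ ≡ 0.
  x = λ² - 24 - 19 = 0 - 43 ≡ 19; y = λ·(24 - 19) - 16 ≡ 15. → (19, 15)
5P: (19, 15) + (19, 16): same x and y₁ ≡ -y₂, so the sum is O.
5P = O, so the order is 5.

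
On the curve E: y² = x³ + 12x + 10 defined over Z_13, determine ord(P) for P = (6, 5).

2P: tangent at (6, 5): λ = (3·6² + 12)/(2·5) ≡ 3/10. 10⁻¹ ≡ 4 (mod 13) since 10·4 = 40 ≡ 1, so λ ≡ 3·4 ≡ 12.
  x = λ² - 6 - 6 = 144 - 12 ≡ 2; y = λ·(6 - 2) - 5 ≡ 4. → (2, 4)
3P: (2, 4) + (6, 5). λ = (5 - 4)/(6 - 2) ≡ 1/4 mod 13. 4⁻¹ ≡ 10 (mod 13) since 4·10 = 40 ≡ 1, so λ ≡ 10.
  x = λ² - 2 - 6 = 100 - 8 ≡ 1; y = λ·(2 - 1) - 4 ≡ 6. → (1, 6)
4P: (1, 6) + (6, 5). λ = (5 - 6)/(6 - 1) ≡ 12/5 mod 13. 5⁻¹ ≡ 8 (mod 13), so λ ≡ 5.
  x = λ² - 1 - 6 = 25 - 7 ≡ 5; y = λ·(1 - 5) - 6 ≡ 0. → (5, 0)
5P: (5, 0) + (6, 5). λ = (5 - 0)/(6 - 5) ≡ 5/1 mod 13. 1⁻¹ ≡ 1 (mod 13), so λ ≡ 5.
  x = λ² - 5 - 6 = 25 - 11 ≡ 1; y = λ·(5 - 1) - 0 ≡ 7. → (1, 7)
6P: (1, 7) + (6, 5). λ = (5 - 7)/(6 - 1) ≡ 11/5 mod 13. 5⁻¹ ≡ 8 (mod 13), so λ ≡ 10.
  x = λ² - 1 - 6 = 100 - 7 ≡ 2; y = λ·(1 - 2) - 7 ≡ 9. → (2, 9)
7P: (2, 9) + (6, 5). λ = (5 - 9)/(6 - 2) ≡ 9/4 mod 13. 4⁻¹ ≡ 10 (mod 13), so λ ≡ 12.
  x = λ² - 2 - 6 = 144 - 8 ≡ 6; y = λ·(2 - 6) - 9 ≡ 8. → (6, 8)
8P: (6, 8) + (6, 5): same x and y₁ ≡ -y₂, so the sum is ∞.
8P = ∞, so the order is 8.

8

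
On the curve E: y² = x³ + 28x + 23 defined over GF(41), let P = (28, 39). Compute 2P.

(16, 37)

tangent at (28, 39): λ = (3·28² + 28)/(2·39) ≡ 2/37. 37⁻¹ ≡ 10 (mod 41) since 37·10 = 370 ≡ 1, so λ ≡ 2·10 ≡ 20.
  x = λ² - 28 - 28 = 400 - 56 ≡ 16; y = λ·(28 - 16) - 39 ≡ 37. → (16, 37)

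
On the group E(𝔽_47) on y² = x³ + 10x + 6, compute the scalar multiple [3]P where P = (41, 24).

Repeated addition: build up to 3P.
2P: tangent at (41, 24): λ = (3·41² + 10)/(2·24) ≡ 24/1. 1⁻¹ ≡ 1 (mod 47), so λ ≡ 24·1 ≡ 24.
  x = λ² - 41 - 41 = 576 - 82 ≡ 24; y = λ·(41 - 24) - 24 ≡ 8. → (24, 8)
3P: (24, 8) + (41, 24). λ = (24 - 8)/(41 - 24) ≡ 16/17 mod 47. 17⁻¹ ≡ 36 (mod 47), so λ ≡ 12.
  x = λ² - 24 - 41 = 144 - 65 ≡ 32; y = λ·(24 - 32) - 8 ≡ 37. → (32, 37)

(32, 37)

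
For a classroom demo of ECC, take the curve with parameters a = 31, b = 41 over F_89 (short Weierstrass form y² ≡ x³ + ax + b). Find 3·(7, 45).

(29, 26)

Write G = (7, 45).
Repeated addition: build up to 3G.
2G: tangent at (7, 45): λ = (3·7² + 31)/(2·45) ≡ 0/1. 1⁻¹ ≡ 1 (mod 89), so λ ≡ 0·1 ≡ 0.
  x = λ² - 7 - 7 = 0 - 14 ≡ 75; y = λ·(7 - 75) - 45 ≡ 44. → (75, 44)
3G: (75, 44) + (7, 45). λ = (45 - 44)/(7 - 75) ≡ 1/21 mod 89. 21⁻¹ ≡ 17 (mod 89), so λ ≡ 17.
  x = λ² - 75 - 7 = 289 - 82 ≡ 29; y = λ·(75 - 29) - 44 ≡ 26. → (29, 26)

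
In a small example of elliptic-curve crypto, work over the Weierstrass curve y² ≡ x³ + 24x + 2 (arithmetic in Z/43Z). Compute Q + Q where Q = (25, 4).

(24, 13)

tangent at (25, 4): λ = (3·25² + 24)/(2·4) ≡ 7/8. 8⁻¹ ≡ 27 (mod 43) since 8·27 = 216 ≡ 1, so λ ≡ 7·27 ≡ 17.
  x = λ² - 25 - 25 = 289 - 50 ≡ 24; y = λ·(25 - 24) - 4 ≡ 13. → (24, 13)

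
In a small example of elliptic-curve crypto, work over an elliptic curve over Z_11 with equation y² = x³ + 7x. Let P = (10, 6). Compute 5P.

Double-and-add on 5 = (101)₂. Start with P = (10, 6) for the leading 1-bit.
double: tangent at (10, 6): λ = (3·10² + 7)/(2·6) ≡ 10/1. 1⁻¹ ≡ 1 (mod 11), so λ ≡ 10·1 ≡ 10.
  x = λ² - 10 - 10 = 100 - 20 ≡ 3; y = λ·(10 - 3) - 6 ≡ 9. → (3, 9)
double: tangent at (3, 9): λ = (3·3² + 7)/(2·9) ≡ 1/7. 7⁻¹ ≡ 8 (mod 11) since 7·8 = 56 ≡ 1, so λ ≡ 1·8 ≡ 8.
  x = λ² - 3 - 3 = 64 - 6 ≡ 3; y = λ·(3 - 3) - 9 ≡ 2. → (3, 2)
add P: (3, 2) + (10, 6). λ = (6 - 2)/(10 - 3) ≡ 4/7 mod 11. 7⁻¹ ≡ 8 (mod 11), so λ ≡ 10.
  x = λ² - 3 - 10 = 100 - 13 ≡ 10; y = λ·(3 - 10) - 2 ≡ 5. → (10, 5)

(10, 5)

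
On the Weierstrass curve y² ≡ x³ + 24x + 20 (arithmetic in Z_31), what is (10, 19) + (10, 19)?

tangent at (10, 19): λ = (3·10² + 24)/(2·19) ≡ 14/7. 7⁻¹ ≡ 9 (mod 31), so λ ≡ 14·9 ≡ 2.
  x = λ² - 10 - 10 = 4 - 20 ≡ 15; y = λ·(10 - 15) - 19 ≡ 2. → (15, 2)

(15, 2)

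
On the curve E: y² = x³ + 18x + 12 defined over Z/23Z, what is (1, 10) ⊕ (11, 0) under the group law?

(1, 10) + (11, 0). λ = (0 - 10)/(11 - 1) ≡ 13/10 mod 23. 10⁻¹ ≡ 7 (mod 23), so λ ≡ 22.
  x = λ² - 1 - 11 = 484 - 12 ≡ 12; y = λ·(1 - 12) - 10 ≡ 1. → (12, 1)

(12, 1)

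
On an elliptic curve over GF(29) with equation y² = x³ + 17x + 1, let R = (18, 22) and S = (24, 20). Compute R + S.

(18, 22) + (24, 20). λ = (20 - 22)/(24 - 18) ≡ 27/6 mod 29. 6⁻¹ ≡ 5 (mod 29), so λ ≡ 19.
  x = λ² - 18 - 24 = 361 - 42 ≡ 0; y = λ·(18 - 0) - 22 ≡ 1. → (0, 1)

(0, 1)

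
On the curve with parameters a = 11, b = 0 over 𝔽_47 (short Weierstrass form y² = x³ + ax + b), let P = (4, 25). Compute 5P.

(16, 29)

Repeated addition: build up to 5P.
2P: tangent at (4, 25): λ = (3·4² + 11)/(2·25) ≡ 12/3. 3⁻¹ ≡ 16 (mod 47) since 3·16 = 48 ≡ 1, so λ ≡ 12·16 ≡ 4.
  x = λ² - 4 - 4 = 16 - 8 ≡ 8; y = λ·(4 - 8) - 25 ≡ 6. → (8, 6)
3P: (8, 6) + (4, 25). λ = (25 - 6)/(4 - 8) ≡ 19/43 mod 47. 43⁻¹ ≡ 35 (mod 47) since 43·35 = 1505 ≡ 1, so λ ≡ 7.
  x = λ² - 8 - 4 = 49 - 12 ≡ 37; y = λ·(8 - 37) - 6 ≡ 26. → (37, 26)
4P: (37, 26) + (4, 25). λ = (25 - 26)/(4 - 37) ≡ 46/14 mod 47. 14⁻¹ ≡ 37 (mod 47), so λ ≡ 10.
  x = λ² - 37 - 4 = 100 - 41 ≡ 12; y = λ·(37 - 12) - 26 ≡ 36. → (12, 36)
5P: (12, 36) + (4, 25). λ = (25 - 36)/(4 - 12) ≡ 36/39 mod 47. 39⁻¹ ≡ 41 (mod 47), so λ ≡ 19.
  x = λ² - 12 - 4 = 361 - 16 ≡ 16; y = λ·(12 - 16) - 36 ≡ 29. → (16, 29)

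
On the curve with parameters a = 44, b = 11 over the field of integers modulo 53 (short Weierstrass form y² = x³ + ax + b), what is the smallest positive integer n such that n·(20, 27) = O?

2P: tangent at (20, 27): λ = (3·20² + 44)/(2·27) ≡ 25/1. 1⁻¹ ≡ 1 (mod 53) since 1·1 = 1 ≡ 1, so λ ≡ 25·1 ≡ 25.
  x = λ² - 20 - 20 = 625 - 40 ≡ 2; y = λ·(20 - 2) - 27 ≡ 52. → (2, 52)
3P: (2, 52) + (20, 27). λ = (27 - 52)/(20 - 2) ≡ 28/18 mod 53. 18⁻¹ ≡ 3 (mod 53), so λ ≡ 31.
  x = λ² - 2 - 20 = 961 - 22 ≡ 38; y = λ·(2 - 38) - 52 ≡ 51. → (38, 51)
4P: (38, 51) + (20, 27). λ = (27 - 51)/(20 - 38) ≡ 29/35 mod 53. 35⁻¹ ≡ 50 (mod 53), so λ ≡ 19.
  x = λ² - 38 - 20 = 361 - 58 ≡ 38; y = λ·(38 - 38) - 51 ≡ 2. → (38, 2)
5P: (38, 2) + (20, 27). λ = (27 - 2)/(20 - 38) ≡ 25/35 mod 53. 35⁻¹ ≡ 50 (mod 53) since 35·50 = 1750 ≡ 1, so λ ≡ 31.
  x = λ² - 38 - 20 = 961 - 58 ≡ 2; y = λ·(38 - 2) - 2 ≡ 1. → (2, 1)
6P: (2, 1) + (20, 27). λ = (27 - 1)/(20 - 2) ≡ 26/18 mod 53. 18⁻¹ ≡ 3 (mod 53), so λ ≡ 25.
  x = λ² - 2 - 20 = 625 - 22 ≡ 20; y = λ·(2 - 20) - 1 ≡ 26. → (20, 26)
7P: (20, 26) + (20, 27): same x and y₁ ≡ -y₂, so the sum is O.
7P = O, so the order is 7.

7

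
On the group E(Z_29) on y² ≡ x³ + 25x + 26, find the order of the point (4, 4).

2P: tangent at (4, 4): λ = (3·4² + 25)/(2·4) ≡ 15/8. 8⁻¹ ≡ 11 (mod 29), so λ ≡ 15·11 ≡ 20.
  x = λ² - 4 - 4 = 400 - 8 ≡ 15; y = λ·(4 - 15) - 4 ≡ 8. → (15, 8)
3P: (15, 8) + (4, 4). λ = (4 - 8)/(4 - 15) ≡ 25/18 mod 29. 18⁻¹ ≡ 21 (mod 29) since 18·21 = 378 ≡ 1, so λ ≡ 3.
  x = λ² - 15 - 4 = 9 - 19 ≡ 19; y = λ·(15 - 19) - 8 ≡ 9. → (19, 9)
4P: (19, 9) + (4, 4). λ = (4 - 9)/(4 - 19) ≡ 24/14 mod 29. 14⁻¹ ≡ 27 (mod 29) since 14·27 = 378 ≡ 1, so λ ≡ 10.
  x = λ² - 19 - 4 = 100 - 23 ≡ 19; y = λ·(19 - 19) - 9 ≡ 20. → (19, 20)
5P: (19, 20) + (4, 4). λ = (4 - 20)/(4 - 19) ≡ 13/14 mod 29. 14⁻¹ ≡ 27 (mod 29), so λ ≡ 3.
  x = λ² - 19 - 4 = 9 - 23 ≡ 15; y = λ·(19 - 15) - 20 ≡ 21. → (15, 21)
6P: (15, 21) + (4, 4). λ = (4 - 21)/(4 - 15) ≡ 12/18 mod 29. 18⁻¹ ≡ 21 (mod 29), so λ ≡ 20.
  x = λ² - 15 - 4 = 400 - 19 ≡ 4; y = λ·(15 - 4) - 21 ≡ 25. → (4, 25)
7P: (4, 25) + (4, 4): same x and y₁ ≡ -y₂, so the sum is ∞.
7P = ∞, so the order is 7.

7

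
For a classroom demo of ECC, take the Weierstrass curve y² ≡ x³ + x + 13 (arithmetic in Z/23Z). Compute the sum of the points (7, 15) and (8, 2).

(7, 15) + (8, 2). λ = (2 - 15)/(8 - 7) ≡ 10/1 mod 23. 1⁻¹ ≡ 1 (mod 23) since 1·1 = 1 ≡ 1, so λ ≡ 10.
  x = λ² - 7 - 8 = 100 - 15 ≡ 16; y = λ·(7 - 16) - 15 ≡ 10. → (16, 10)

(16, 10)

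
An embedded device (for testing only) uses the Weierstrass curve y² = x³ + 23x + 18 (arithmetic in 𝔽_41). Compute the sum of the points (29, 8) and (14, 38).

(2, 20)

(29, 8) + (14, 38). λ = (38 - 8)/(14 - 29) ≡ 30/26 mod 41. 26⁻¹ ≡ 30 (mod 41), so λ ≡ 39.
  x = λ² - 29 - 14 = 1521 - 43 ≡ 2; y = λ·(29 - 2) - 8 ≡ 20. → (2, 20)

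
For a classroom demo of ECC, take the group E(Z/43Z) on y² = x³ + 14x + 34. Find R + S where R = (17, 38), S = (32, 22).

(17, 38) + (32, 22). λ = (22 - 38)/(32 - 17) ≡ 27/15 mod 43. 15⁻¹ ≡ 23 (mod 43), so λ ≡ 19.
  x = λ² - 17 - 32 = 361 - 49 ≡ 11; y = λ·(17 - 11) - 38 ≡ 33. → (11, 33)

(11, 33)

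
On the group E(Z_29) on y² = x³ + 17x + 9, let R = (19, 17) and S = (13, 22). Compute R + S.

(19, 17) + (13, 22). λ = (22 - 17)/(13 - 19) ≡ 5/23 mod 29. 23⁻¹ ≡ 24 (mod 29) since 23·24 = 552 ≡ 1, so λ ≡ 4.
  x = λ² - 19 - 13 = 16 - 32 ≡ 13; y = λ·(19 - 13) - 17 ≡ 7. → (13, 7)

(13, 7)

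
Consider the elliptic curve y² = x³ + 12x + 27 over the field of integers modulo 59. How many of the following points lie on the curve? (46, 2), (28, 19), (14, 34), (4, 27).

1

(46, 2): 2² ≡ 4, rhs ≡ 34 → off.
(28, 19): 19² ≡ 7, rhs ≡ 13 → off.
(14, 34): 34² ≡ 35, rhs ≡ 48 → off.
(4, 27): 27² ≡ 21, rhs ≡ 21 → on.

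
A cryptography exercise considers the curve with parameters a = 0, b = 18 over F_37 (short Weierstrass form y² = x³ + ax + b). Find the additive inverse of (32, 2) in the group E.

-(32, 2) = (32, -2 mod 37) = (32, 35).

(32, 35)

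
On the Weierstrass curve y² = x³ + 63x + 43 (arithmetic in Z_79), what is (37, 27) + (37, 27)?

tangent at (37, 27): λ = (3·37² + 63)/(2·27) ≡ 62/54. 54⁻¹ ≡ 60 (mod 79), so λ ≡ 62·60 ≡ 7.
  x = λ² - 37 - 37 = 49 - 74 ≡ 54; y = λ·(37 - 54) - 27 ≡ 12. → (54, 12)

(54, 12)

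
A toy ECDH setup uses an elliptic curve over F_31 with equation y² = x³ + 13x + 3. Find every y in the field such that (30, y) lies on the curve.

12, 19

x³ + 13x + 3 = 27393 ≡ 20 (mod 31).
Square roots of 20 mod 31: 12 and 19 (since 12² = 144 ≡ 20).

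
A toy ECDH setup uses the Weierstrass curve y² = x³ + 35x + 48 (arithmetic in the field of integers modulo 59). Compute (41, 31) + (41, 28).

The two points share x = 41 and their y-coordinates satisfy 31 + 28 ≡ 0 (mod 59), so they are inverses. Their sum is O.

O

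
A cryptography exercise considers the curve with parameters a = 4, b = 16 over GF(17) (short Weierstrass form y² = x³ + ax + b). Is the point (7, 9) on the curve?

y² = 9² ≡ 13; x³ + 4x + 16 = 387 ≡ 13 (mod 17). 13 = 13.

yes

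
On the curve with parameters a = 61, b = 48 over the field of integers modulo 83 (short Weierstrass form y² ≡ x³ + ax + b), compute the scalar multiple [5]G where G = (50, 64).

Double-and-add on 5 = (101)₂. Start with G = (50, 64) for the leading 1-bit.
double: tangent at (50, 64): λ = (3·50² + 61)/(2·64) ≡ 8/45. 45⁻¹ ≡ 24 (mod 83) since 45·24 = 1080 ≡ 1, so λ ≡ 8·24 ≡ 26.
  x = λ² - 50 - 50 = 676 - 100 ≡ 78; y = λ·(50 - 78) - 64 ≡ 38. → (78, 38)
double: tangent at (78, 38): λ = (3·78² + 61)/(2·38) ≡ 53/76. 76⁻¹ ≡ 71 (mod 83) since 76·71 = 5396 ≡ 1, so λ ≡ 53·71 ≡ 28.
  x = λ² - 78 - 78 = 784 - 156 ≡ 47; y = λ·(78 - 47) - 38 ≡ 0. → (47, 0)
add G: (47, 0) + (50, 64). λ = (64 - 0)/(50 - 47) ≡ 64/3 mod 83. 3⁻¹ ≡ 28 (mod 83), so λ ≡ 49.
  x = λ² - 47 - 50 = 2401 - 97 ≡ 63; y = λ·(47 - 63) - 0 ≡ 46. → (63, 46)

(63, 46)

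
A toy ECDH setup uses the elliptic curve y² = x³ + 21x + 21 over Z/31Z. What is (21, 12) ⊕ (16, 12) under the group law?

(21, 12) + (16, 12). λ = (12 - 12)/(16 - 21) ≡ 0/26 mod 31. 26⁻¹ ≡ 6 (mod 31) since 26·6 = 156 ≡ 1, so λ ≡ 0.
  x = λ² - 21 - 16 = 0 - 37 ≡ 25; y = λ·(21 - 25) - 12 ≡ 19. → (25, 19)

(25, 19)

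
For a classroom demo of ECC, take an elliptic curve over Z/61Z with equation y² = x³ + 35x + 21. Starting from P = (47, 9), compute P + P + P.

(6, 52)

Repeated addition: build up to 3P.
2P: tangent at (47, 9): λ = (3·47² + 35)/(2·9) ≡ 13/18. 18⁻¹ ≡ 17 (mod 61) since 18·17 = 306 ≡ 1, so λ ≡ 13·17 ≡ 38.
  x = λ² - 47 - 47 = 1444 - 94 ≡ 8; y = λ·(47 - 8) - 9 ≡ 9. → (8, 9)
3P: (8, 9) + (47, 9). λ = (9 - 9)/(47 - 8) ≡ 0/39 mod 61. 39⁻¹ ≡ 36 (mod 61) since 39·36 = 1404 ≡ 1, so λ ≡ 0.
  x = λ² - 8 - 47 = 0 - 55 ≡ 6; y = λ·(8 - 6) - 9 ≡ 52. → (6, 52)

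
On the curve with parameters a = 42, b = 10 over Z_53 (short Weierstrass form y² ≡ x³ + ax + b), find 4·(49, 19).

Write G = (49, 19).
Repeated addition: build up to 4G.
2G: tangent at (49, 19): λ = (3·49² + 42)/(2·19) ≡ 37/38. 38⁻¹ ≡ 7 (mod 53), so λ ≡ 37·7 ≡ 47.
  x = λ² - 49 - 49 = 2209 - 98 ≡ 44; y = λ·(49 - 44) - 19 ≡ 4. → (44, 4)
3G: (44, 4) + (49, 19). λ = (19 - 4)/(49 - 44) ≡ 15/5 mod 53. 5⁻¹ ≡ 32 (mod 53) since 5·32 = 160 ≡ 1, so λ ≡ 3.
  x = λ² - 44 - 49 = 9 - 93 ≡ 22; y = λ·(44 - 22) - 4 ≡ 9. → (22, 9)
4G: (22, 9) + (49, 19). λ = (19 - 9)/(49 - 22) ≡ 10/27 mod 53. 27⁻¹ ≡ 2 (mod 53) since 27·2 = 54 ≡ 1, so λ ≡ 20.
  x = λ² - 22 - 49 = 400 - 71 ≡ 11; y = λ·(22 - 11) - 9 ≡ 52. → (11, 52)

(11, 52)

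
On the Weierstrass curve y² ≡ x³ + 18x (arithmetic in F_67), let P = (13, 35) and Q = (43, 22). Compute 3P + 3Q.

(16, 37)

First 3P:
Repeated addition: build up to 3P.
2P: tangent at (13, 35): λ = (3·13² + 18)/(2·35) ≡ 56/3. 3⁻¹ ≡ 45 (mod 67), so λ ≡ 56·45 ≡ 41.
  x = λ² - 13 - 13 = 1681 - 26 ≡ 47; y = λ·(13 - 47) - 35 ≡ 45. → (47, 45)
3P: (47, 45) + (13, 35). λ = (35 - 45)/(13 - 47) ≡ 57/33 mod 67. 33⁻¹ ≡ 65 (mod 67) since 33·65 = 2145 ≡ 1, so λ ≡ 20.
  x = λ² - 47 - 13 = 400 - 60 ≡ 5; y = λ·(47 - 5) - 45 ≡ 58. → (5, 58)
3P = (5, 58).
Next 3Q:
Repeated addition: build up to 3Q.
2Q: tangent at (43, 22): λ = (3·43² + 18)/(2·22) ≡ 4/44. 44⁻¹ ≡ 32 (mod 67), so λ ≡ 4·32 ≡ 61.
  x = λ² - 43 - 43 = 3721 - 86 ≡ 17; y = λ·(43 - 17) - 22 ≡ 23. → (17, 23)
3Q: (17, 23) + (43, 22). λ = (22 - 23)/(43 - 17) ≡ 66/26 mod 67. 26⁻¹ ≡ 49 (mod 67), so λ ≡ 18.
  x = λ² - 17 - 43 = 324 - 60 ≡ 63; y = λ·(17 - 63) - 23 ≡ 20. → (63, 20)
3Q = (63, 20).
Finally 3P + 3Q:
(5, 58) + (63, 20). λ = (20 - 58)/(63 - 5) ≡ 29/58 mod 67. 58⁻¹ ≡ 52 (mod 67) since 58·52 = 3016 ≡ 1, so λ ≡ 34.
  x = λ² - 5 - 63 = 1156 - 68 ≡ 16; y = λ·(5 - 16) - 58 ≡ 37. → (16, 37)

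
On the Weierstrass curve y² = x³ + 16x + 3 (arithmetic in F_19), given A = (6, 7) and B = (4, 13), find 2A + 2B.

First 2A:
Repeated addition: build up to 2A.
2A: tangent at (6, 7): λ = (3·6² + 16)/(2·7) ≡ 10/14. 14⁻¹ ≡ 15 (mod 19) since 14·15 = 210 ≡ 1, so λ ≡ 10·15 ≡ 17.
  x = λ² - 6 - 6 = 289 - 12 ≡ 11; y = λ·(6 - 11) - 7 ≡ 3. → (11, 3)
2A = (11, 3).
Next 2B:
Repeated addition: build up to 2B.
2B: tangent at (4, 13): λ = (3·4² + 16)/(2·13) ≡ 7/7. 7⁻¹ ≡ 11 (mod 19), so λ ≡ 7·11 ≡ 1.
  x = λ² - 4 - 4 = 1 - 8 ≡ 12; y = λ·(4 - 12) - 13 ≡ 17. → (12, 17)
2B = (12, 17).
Finally 2A + 2B:
(11, 3) + (12, 17). λ = (17 - 3)/(12 - 11) ≡ 14/1 mod 19. 1⁻¹ ≡ 1 (mod 19) since 1·1 = 1 ≡ 1, so λ ≡ 14.
  x = λ² - 11 - 12 = 196 - 23 ≡ 2; y = λ·(11 - 2) - 3 ≡ 9. → (2, 9)

(2, 9)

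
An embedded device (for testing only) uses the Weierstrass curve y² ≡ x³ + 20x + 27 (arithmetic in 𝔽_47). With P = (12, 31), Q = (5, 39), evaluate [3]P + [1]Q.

First 3P:
Repeated addition: build up to 3P.
2P: tangent at (12, 31): λ = (3·12² + 20)/(2·31) ≡ 29/15. 15⁻¹ ≡ 22 (mod 47) since 15·22 = 330 ≡ 1, so λ ≡ 29·22 ≡ 27.
  x = λ² - 12 - 12 = 729 - 24 ≡ 0; y = λ·(12 - 0) - 31 ≡ 11. → (0, 11)
3P: (0, 11) + (12, 31). λ = (31 - 11)/(12 - 0) ≡ 20/12 mod 47. 12⁻¹ ≡ 4 (mod 47), so λ ≡ 33.
  x = λ² - 0 - 12 = 1089 - 12 ≡ 43; y = λ·(0 - 43) - 11 ≡ 27. → (43, 27)
3P = (43, 27).
Finally 3P + Q:
(43, 27) + (5, 39). λ = (39 - 27)/(5 - 43) ≡ 12/9 mod 47. 9⁻¹ ≡ 21 (mod 47) since 9·21 = 189 ≡ 1, so λ ≡ 17.
  x = λ² - 43 - 5 = 289 - 48 ≡ 6; y = λ·(43 - 6) - 27 ≡ 38. → (6, 38)

(6, 38)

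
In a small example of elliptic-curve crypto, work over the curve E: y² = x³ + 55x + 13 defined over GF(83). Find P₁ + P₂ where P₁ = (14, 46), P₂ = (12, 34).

(14, 46) + (12, 34). λ = (34 - 46)/(12 - 14) ≡ 71/81 mod 83. 81⁻¹ ≡ 41 (mod 83), so λ ≡ 6.
  x = λ² - 14 - 12 = 36 - 26 ≡ 10; y = λ·(14 - 10) - 46 ≡ 61. → (10, 61)

(10, 61)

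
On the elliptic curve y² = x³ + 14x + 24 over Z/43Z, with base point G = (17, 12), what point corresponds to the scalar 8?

Repeated addition: build up to 8G.
2G: tangent at (17, 12): λ = (3·17² + 14)/(2·12) ≡ 21/24. 24⁻¹ ≡ 9 (mod 43) since 24·9 = 216 ≡ 1, so λ ≡ 21·9 ≡ 17.
  x = λ² - 17 - 17 = 289 - 34 ≡ 40; y = λ·(17 - 40) - 12 ≡ 27. → (40, 27)
3G: (40, 27) + (17, 12). λ = (12 - 27)/(17 - 40) ≡ 28/20 mod 43. 20⁻¹ ≡ 28 (mod 43), so λ ≡ 10.
  x = λ² - 40 - 17 = 100 - 57 ≡ 0; y = λ·(40 - 0) - 27 ≡ 29. → (0, 29)
4G: (0, 29) + (17, 12). λ = (12 - 29)/(17 - 0) ≡ 26/17 mod 43. 17⁻¹ ≡ 38 (mod 43), so λ ≡ 42.
  x = λ² - 0 - 17 = 1764 - 17 ≡ 27; y = λ·(0 - 27) - 29 ≡ 41. → (27, 41)
5G: (27, 41) + (17, 12). λ = (12 - 41)/(17 - 27) ≡ 14/33 mod 43. 33⁻¹ ≡ 30 (mod 43), so λ ≡ 33.
  x = λ² - 27 - 17 = 1089 - 44 ≡ 13; y = λ·(27 - 13) - 41 ≡ 34. → (13, 34)
6G: (13, 34) + (17, 12). λ = (12 - 34)/(17 - 13) ≡ 21/4 mod 43. 4⁻¹ ≡ 11 (mod 43), so λ ≡ 16.
  x = λ² - 13 - 17 = 256 - 30 ≡ 11; y = λ·(13 - 11) - 34 ≡ 41. → (11, 41)
7G: (11, 41) + (17, 12). λ = (12 - 41)/(17 - 11) ≡ 14/6 mod 43. 6⁻¹ ≡ 36 (mod 43) since 6·36 = 216 ≡ 1, so λ ≡ 31.
  x = λ² - 11 - 17 = 961 - 28 ≡ 30; y = λ·(11 - 30) - 41 ≡ 15. → (30, 15)
8G: (30, 15) + (17, 12). λ = (12 - 15)/(17 - 30) ≡ 40/30 mod 43. 30⁻¹ ≡ 33 (mod 43), so λ ≡ 30.
  x = λ² - 30 - 17 = 900 - 47 ≡ 36; y = λ·(30 - 36) - 15 ≡ 20. → (36, 20)

(36, 20)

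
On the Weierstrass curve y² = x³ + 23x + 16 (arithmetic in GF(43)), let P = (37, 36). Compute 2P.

tangent at (37, 36): λ = (3·37² + 23)/(2·36) ≡ 2/29. 29⁻¹ ≡ 3 (mod 43) since 29·3 = 87 ≡ 1, so λ ≡ 2·3 ≡ 6.
  x = λ² - 37 - 37 = 36 - 74 ≡ 5; y = λ·(37 - 5) - 36 ≡ 27. → (5, 27)

(5, 27)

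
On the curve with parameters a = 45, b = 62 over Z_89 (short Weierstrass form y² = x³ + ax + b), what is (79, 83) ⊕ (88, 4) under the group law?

(43, 46)

(79, 83) + (88, 4). λ = (4 - 83)/(88 - 79) ≡ 10/9 mod 89. 9⁻¹ ≡ 10 (mod 89), so λ ≡ 11.
  x = λ² - 79 - 88 = 121 - 167 ≡ 43; y = λ·(79 - 43) - 83 ≡ 46. → (43, 46)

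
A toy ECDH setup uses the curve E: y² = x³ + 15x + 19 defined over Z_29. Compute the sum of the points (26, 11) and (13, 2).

(26, 18)

(26, 11) + (13, 2). λ = (2 - 11)/(13 - 26) ≡ 20/16 mod 29. 16⁻¹ ≡ 20 (mod 29), so λ ≡ 23.
  x = λ² - 26 - 13 = 529 - 39 ≡ 26; y = λ·(26 - 26) - 11 ≡ 18. → (26, 18)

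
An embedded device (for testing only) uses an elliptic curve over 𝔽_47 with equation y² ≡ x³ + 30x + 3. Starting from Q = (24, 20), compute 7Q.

Double-and-add on 7 = (111)₂. Start with Q = (24, 20) for the leading 1-bit.
double: tangent at (24, 20): λ = (3·24² + 30)/(2·20) ≡ 19/40. 40⁻¹ ≡ 20 (mod 47) since 40·20 = 800 ≡ 1, so λ ≡ 19·20 ≡ 4.
  x = λ² - 24 - 24 = 16 - 48 ≡ 15; y = λ·(24 - 15) - 20 ≡ 16. → (15, 16)
add Q: (15, 16) + (24, 20). λ = (20 - 16)/(24 - 15) ≡ 4/9 mod 47. 9⁻¹ ≡ 21 (mod 47), so λ ≡ 37.
  x = λ² - 15 - 24 = 1369 - 39 ≡ 14; y = λ·(15 - 14) - 16 ≡ 21. → (14, 21)
double: tangent at (14, 21): λ = (3·14² + 30)/(2·21) ≡ 7/42. 42⁻¹ ≡ 28 (mod 47), so λ ≡ 7·28 ≡ 8.
  x = λ² - 14 - 14 = 64 - 28 ≡ 36; y = λ·(14 - 36) - 21 ≡ 38. → (36, 38)
add Q: (36, 38) + (24, 20). λ = (20 - 38)/(24 - 36) ≡ 29/35 mod 47. 35⁻¹ ≡ 43 (mod 47), so λ ≡ 25.
  x = λ² - 36 - 24 = 625 - 60 ≡ 1; y = λ·(36 - 1) - 38 ≡ 38. → (1, 38)

(1, 38)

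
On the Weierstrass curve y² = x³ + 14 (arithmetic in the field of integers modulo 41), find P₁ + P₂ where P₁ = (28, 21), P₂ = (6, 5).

(28, 21) + (6, 5). λ = (5 - 21)/(6 - 28) ≡ 25/19 mod 41. 19⁻¹ ≡ 13 (mod 41), so λ ≡ 38.
  x = λ² - 28 - 6 = 1444 - 34 ≡ 16; y = λ·(28 - 16) - 21 ≡ 25. → (16, 25)

(16, 25)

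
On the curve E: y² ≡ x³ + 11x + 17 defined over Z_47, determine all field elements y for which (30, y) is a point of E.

none

x³ + 11x + 17 = 27347 ≡ 40 (mod 47).
40 is a non-residue mod 47; no y exists.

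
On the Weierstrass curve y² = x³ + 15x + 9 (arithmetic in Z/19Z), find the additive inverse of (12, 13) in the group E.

(12, 6)

-(12, 13) = (12, -13 mod 19) = (12, 6).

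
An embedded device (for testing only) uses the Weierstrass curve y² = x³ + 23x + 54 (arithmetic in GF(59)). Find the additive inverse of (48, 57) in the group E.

-(48, 57) = (48, -57 mod 59) = (48, 2).

(48, 2)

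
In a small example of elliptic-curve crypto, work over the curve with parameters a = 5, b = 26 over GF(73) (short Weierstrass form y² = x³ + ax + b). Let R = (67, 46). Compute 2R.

tangent at (67, 46): λ = (3·67² + 5)/(2·46) ≡ 40/19. 19⁻¹ ≡ 50 (mod 73), so λ ≡ 40·50 ≡ 29.
  x = λ² - 67 - 67 = 841 - 134 ≡ 50; y = λ·(67 - 50) - 46 ≡ 9. → (50, 9)

(50, 9)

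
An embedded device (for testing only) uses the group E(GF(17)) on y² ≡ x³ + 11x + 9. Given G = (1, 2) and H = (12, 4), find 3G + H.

O

First 3G:
Repeated addition: build up to 3G.
2G: tangent at (1, 2): λ = (3·1² + 11)/(2·2) ≡ 14/4. 4⁻¹ ≡ 13 (mod 17) since 4·13 = 52 ≡ 1, so λ ≡ 14·13 ≡ 12.
  x = λ² - 1 - 1 = 144 - 2 ≡ 6; y = λ·(1 - 6) - 2 ≡ 6. → (6, 6)
3G: (6, 6) + (1, 2). λ = (2 - 6)/(1 - 6) ≡ 13/12 mod 17. 12⁻¹ ≡ 10 (mod 17), so λ ≡ 11.
  x = λ² - 6 - 1 = 121 - 7 ≡ 12; y = λ·(6 - 12) - 6 ≡ 13. → (12, 13)
3G = (12, 13).
Finally 3G + H:
(12, 13) + (12, 4): same x and y₁ ≡ -y₂, so the sum is the point at infinity.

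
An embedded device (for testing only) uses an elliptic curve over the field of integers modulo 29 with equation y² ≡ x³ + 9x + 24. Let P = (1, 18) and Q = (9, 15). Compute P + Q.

(1, 18) + (9, 15). λ = (15 - 18)/(9 - 1) ≡ 26/8 mod 29. 8⁻¹ ≡ 11 (mod 29), so λ ≡ 25.
  x = λ² - 1 - 9 = 625 - 10 ≡ 6; y = λ·(1 - 6) - 18 ≡ 2. → (6, 2)

(6, 2)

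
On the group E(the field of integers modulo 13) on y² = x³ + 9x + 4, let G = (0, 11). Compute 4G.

Double-and-add on 4 = (100)₂. Start with G = (0, 11) for the leading 1-bit.
double: tangent at (0, 11): λ = (3·0² + 9)/(2·11) ≡ 9/9. 9⁻¹ ≡ 3 (mod 13) since 9·3 = 27 ≡ 1, so λ ≡ 9·3 ≡ 1.
  x = λ² - 0 - 0 = 1 - 0 ≡ 1; y = λ·(0 - 1) - 11 ≡ 1. → (1, 1)
double: tangent at (1, 1): λ = (3·1² + 9)/(2·1) ≡ 12/2. 2⁻¹ ≡ 7 (mod 13) since 2·7 = 14 ≡ 1, so λ ≡ 12·7 ≡ 6.
  x = λ² - 1 - 1 = 36 - 2 ≡ 8; y = λ·(1 - 8) - 1 ≡ 9. → (8, 9)

(8, 9)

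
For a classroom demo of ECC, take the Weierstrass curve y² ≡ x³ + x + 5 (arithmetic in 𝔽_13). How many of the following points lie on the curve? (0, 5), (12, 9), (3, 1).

(0, 5): 5² ≡ 12, rhs ≡ 5 → off.
(12, 9): 9² ≡ 3, rhs ≡ 3 → on.
(3, 1): 1² ≡ 1, rhs ≡ 9 → off.

1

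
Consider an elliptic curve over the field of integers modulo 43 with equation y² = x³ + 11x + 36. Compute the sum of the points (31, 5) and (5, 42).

(4, 31)

(31, 5) + (5, 42). λ = (42 - 5)/(5 - 31) ≡ 37/17 mod 43. 17⁻¹ ≡ 38 (mod 43), so λ ≡ 30.
  x = λ² - 31 - 5 = 900 - 36 ≡ 4; y = λ·(31 - 4) - 5 ≡ 31. → (4, 31)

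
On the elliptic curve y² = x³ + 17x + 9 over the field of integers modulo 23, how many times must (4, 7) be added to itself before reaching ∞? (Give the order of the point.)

2P: tangent at (4, 7): λ = (3·4² + 17)/(2·7) ≡ 19/14. 14⁻¹ ≡ 5 (mod 23), so λ ≡ 19·5 ≡ 3.
  x = λ² - 4 - 4 = 9 - 8 ≡ 1; y = λ·(4 - 1) - 7 ≡ 2. → (1, 2)
3P: (1, 2) + (4, 7). λ = (7 - 2)/(4 - 1) ≡ 5/3 mod 23. 3⁻¹ ≡ 8 (mod 23) since 3·8 = 24 ≡ 1, so λ ≡ 17.
  x = λ² - 1 - 4 = 289 - 5 ≡ 8; y = λ·(1 - 8) - 2 ≡ 17. → (8, 17)
4P: (8, 17) + (4, 7). λ = (7 - 17)/(4 - 8) ≡ 13/19 mod 23. 19⁻¹ ≡ 17 (mod 23), so λ ≡ 14.
  x = λ² - 8 - 4 = 196 - 12 ≡ 0; y = λ·(8 - 0) - 17 ≡ 3. → (0, 3)
5P: (0, 3) + (4, 7). λ = (7 - 3)/(4 - 0) ≡ 4/4 mod 23. 4⁻¹ ≡ 6 (mod 23) since 4·6 = 24 ≡ 1, so λ ≡ 1.
  x = λ² - 0 - 4 = 1 - 4 ≡ 20; y = λ·(0 - 20) - 3 ≡ 0. → (20, 0)
6P: (20, 0) + (4, 7). λ = (7 - 0)/(4 - 20) ≡ 7/7 mod 23. 7⁻¹ ≡ 10 (mod 23) since 7·10 = 70 ≡ 1, so λ ≡ 1.
  x = λ² - 20 - 4 = 1 - 24 ≡ 0; y = λ·(20 - 0) - 0 ≡ 20. → (0, 20)
7P: (0, 20) + (4, 7). λ = (7 - 20)/(4 - 0) ≡ 10/4 mod 23. 4⁻¹ ≡ 6 (mod 23) since 4·6 = 24 ≡ 1, so λ ≡ 14.
  x = λ² - 0 - 4 = 196 - 4 ≡ 8; y = λ·(0 - 8) - 20 ≡ 6. → (8, 6)
8P: (8, 6) + (4, 7). λ = (7 - 6)/(4 - 8) ≡ 1/19 mod 23. 19⁻¹ ≡ 17 (mod 23) since 19·17 = 323 ≡ 1, so λ ≡ 17.
  x = λ² - 8 - 4 = 289 - 12 ≡ 1; y = λ·(8 - 1) - 6 ≡ 21. → (1, 21)
9P: (1, 21) + (4, 7). λ = (7 - 21)/(4 - 1) ≡ 9/3 mod 23. 3⁻¹ ≡ 8 (mod 23), so λ ≡ 3.
  x = λ² - 1 - 4 = 9 - 5 ≡ 4; y = λ·(1 - 4) - 21 ≡ 16. → (4, 16)
10P: (4, 16) + (4, 7): same x and y₁ ≡ -y₂, so the sum is ∞.
10P = ∞, so the order is 10.

10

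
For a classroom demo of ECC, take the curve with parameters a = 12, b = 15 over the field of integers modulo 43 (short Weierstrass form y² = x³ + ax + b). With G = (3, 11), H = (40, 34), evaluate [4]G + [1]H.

First 4G:
Double-and-add on 4 = (100)₂. Start with G = (3, 11) for the leading 1-bit.
double: tangent at (3, 11): λ = (3·3² + 12)/(2·11) ≡ 39/22. 22⁻¹ ≡ 2 (mod 43), so λ ≡ 39·2 ≡ 35.
  x = λ² - 3 - 3 = 1225 - 6 ≡ 15; y = λ·(3 - 15) - 11 ≡ 42. → (15, 42)
double: tangent at (15, 42): λ = (3·15² + 12)/(2·42) ≡ 42/41. 41⁻¹ ≡ 21 (mod 43), so λ ≡ 42·21 ≡ 22.
  x = λ² - 15 - 15 = 484 - 30 ≡ 24; y = λ·(15 - 24) - 42 ≡ 18. → (24, 18)
4G = (24, 18).
Finally 4G + H:
(24, 18) + (40, 34). λ = (34 - 18)/(40 - 24) ≡ 16/16 mod 43. 16⁻¹ ≡ 35 (mod 43) since 16·35 = 560 ≡ 1, so λ ≡ 1.
  x = λ² - 24 - 40 = 1 - 64 ≡ 23; y = λ·(24 - 23) - 18 ≡ 26. → (23, 26)

(23, 26)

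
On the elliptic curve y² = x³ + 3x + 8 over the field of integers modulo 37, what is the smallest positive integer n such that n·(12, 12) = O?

2P: tangent at (12, 12): λ = (3·12² + 3)/(2·12) ≡ 28/24. 24⁻¹ ≡ 17 (mod 37), so λ ≡ 28·17 ≡ 32.
  x = λ² - 12 - 12 = 1024 - 24 ≡ 1; y = λ·(12 - 1) - 12 ≡ 7. → (1, 7)
3P: (1, 7) + (12, 12). λ = (12 - 7)/(12 - 1) ≡ 5/11 mod 37. 11⁻¹ ≡ 27 (mod 37) since 11·27 = 297 ≡ 1, so λ ≡ 24.
  x = λ² - 1 - 12 = 576 - 13 ≡ 8; y = λ·(1 - 8) - 7 ≡ 10. → (8, 10)
4P: (8, 10) + (12, 12). λ = (12 - 10)/(12 - 8) ≡ 2/4 mod 37. 4⁻¹ ≡ 28 (mod 37), so λ ≡ 19.
  x = λ² - 8 - 12 = 361 - 20 ≡ 8; y = λ·(8 - 8) - 10 ≡ 27. → (8, 27)
5P: (8, 27) + (12, 12). λ = (12 - 27)/(12 - 8) ≡ 22/4 mod 37. 4⁻¹ ≡ 28 (mod 37), so λ ≡ 24.
  x = λ² - 8 - 12 = 576 - 20 ≡ 1; y = λ·(8 - 1) - 27 ≡ 30. → (1, 30)
6P: (1, 30) + (12, 12). λ = (12 - 30)/(12 - 1) ≡ 19/11 mod 37. 11⁻¹ ≡ 27 (mod 37), so λ ≡ 32.
  x = λ² - 1 - 12 = 1024 - 13 ≡ 12; y = λ·(1 - 12) - 30 ≡ 25. → (12, 25)
7P: (12, 25) + (12, 12): same x and y₁ ≡ -y₂, so the sum is O.
7P = O, so the order is 7.

7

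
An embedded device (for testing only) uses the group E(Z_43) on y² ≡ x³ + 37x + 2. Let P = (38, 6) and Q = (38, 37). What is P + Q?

The two points share x = 38 and their y-coordinates satisfy 6 + 37 ≡ 0 (mod 43), so they are inverses. Their sum is the point at infinity.

O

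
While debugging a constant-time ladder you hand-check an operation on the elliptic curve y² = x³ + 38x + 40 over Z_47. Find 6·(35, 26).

Write G = (35, 26).
Double-and-add on 6 = (110)₂. Start with G = (35, 26) for the leading 1-bit.
double: tangent at (35, 26): λ = (3·35² + 38)/(2·26) ≡ 0/5. 5⁻¹ ≡ 19 (mod 47) since 5·19 = 95 ≡ 1, so λ ≡ 0·19 ≡ 0.
  x = λ² - 35 - 35 = 0 - 70 ≡ 24; y = λ·(35 - 24) - 26 ≡ 21. → (24, 21)
add G: (24, 21) + (35, 26). λ = (26 - 21)/(35 - 24) ≡ 5/11 mod 47. 11⁻¹ ≡ 30 (mod 47), so λ ≡ 9.
  x = λ² - 24 - 35 = 81 - 59 ≡ 22; y = λ·(24 - 22) - 21 ≡ 44. → (22, 44)
double: tangent at (22, 44): λ = (3·22² + 38)/(2·44) ≡ 33/41. 41⁻¹ ≡ 39 (mod 47), so λ ≡ 33·39 ≡ 18.
  x = λ² - 22 - 22 = 324 - 44 ≡ 45; y = λ·(22 - 45) - 44 ≡ 12. → (45, 12)

(45, 12)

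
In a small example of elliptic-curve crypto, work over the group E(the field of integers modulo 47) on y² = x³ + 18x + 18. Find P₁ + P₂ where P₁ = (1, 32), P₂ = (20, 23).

(1, 32) + (20, 23). λ = (23 - 32)/(20 - 1) ≡ 38/19 mod 47. 19⁻¹ ≡ 5 (mod 47) since 19·5 = 95 ≡ 1, so λ ≡ 2.
  x = λ² - 1 - 20 = 4 - 21 ≡ 30; y = λ·(1 - 30) - 32 ≡ 4. → (30, 4)

(30, 4)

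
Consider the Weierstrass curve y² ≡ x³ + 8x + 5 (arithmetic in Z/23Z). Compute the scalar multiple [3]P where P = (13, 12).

(10, 2)

Repeated addition: build up to 3P.
2P: tangent at (13, 12): λ = (3·13² + 8)/(2·12) ≡ 9/1. 1⁻¹ ≡ 1 (mod 23), so λ ≡ 9·1 ≡ 9.
  x = λ² - 13 - 13 = 81 - 26 ≡ 9; y = λ·(13 - 9) - 12 ≡ 1. → (9, 1)
3P: (9, 1) + (13, 12). λ = (12 - 1)/(13 - 9) ≡ 11/4 mod 23. 4⁻¹ ≡ 6 (mod 23), so λ ≡ 20.
  x = λ² - 9 - 13 = 400 - 22 ≡ 10; y = λ·(9 - 10) - 1 ≡ 2. → (10, 2)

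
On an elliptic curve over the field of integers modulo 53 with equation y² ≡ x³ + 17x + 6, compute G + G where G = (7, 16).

tangent at (7, 16): λ = (3·7² + 17)/(2·16) ≡ 5/32. 32⁻¹ ≡ 5 (mod 53), so λ ≡ 5·5 ≡ 25.
  x = λ² - 7 - 7 = 625 - 14 ≡ 28; y = λ·(7 - 28) - 16 ≡ 42. → (28, 42)

(28, 42)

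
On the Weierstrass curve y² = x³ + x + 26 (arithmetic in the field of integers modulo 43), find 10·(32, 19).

(10, 2)

Write Q = (32, 19).
Repeated addition: build up to 10Q.
2Q: tangent at (32, 19): λ = (3·32² + 1)/(2·19) ≡ 20/38. 38⁻¹ ≡ 17 (mod 43), so λ ≡ 20·17 ≡ 39.
  x = λ² - 32 - 32 = 1521 - 64 ≡ 38; y = λ·(32 - 38) - 19 ≡ 5. → (38, 5)
3Q: (38, 5) + (32, 19). λ = (19 - 5)/(32 - 38) ≡ 14/37 mod 43. 37⁻¹ ≡ 7 (mod 43), so λ ≡ 12.
  x = λ² - 38 - 32 = 144 - 70 ≡ 31; y = λ·(38 - 31) - 5 ≡ 36. → (31, 36)
4Q: (31, 36) + (32, 19). λ = (19 - 36)/(32 - 31) ≡ 26/1 mod 43. 1⁻¹ ≡ 1 (mod 43), so λ ≡ 26.
  x = λ² - 31 - 32 = 676 - 63 ≡ 11; y = λ·(31 - 11) - 36 ≡ 11. → (11, 11)
5Q: (11, 11) + (32, 19). λ = (19 - 11)/(32 - 11) ≡ 8/21 mod 43. 21⁻¹ ≡ 41 (mod 43) since 21·41 = 861 ≡ 1, so λ ≡ 27.
  x = λ² - 11 - 32 = 729 - 43 ≡ 41; y = λ·(11 - 41) - 11 ≡ 39. → (41, 39)
6Q: (41, 39) + (32, 19). λ = (19 - 39)/(32 - 41) ≡ 23/34 mod 43. 34⁻¹ ≡ 19 (mod 43), so λ ≡ 7.
  x = λ² - 41 - 32 = 49 - 73 ≡ 19; y = λ·(41 - 19) - 39 ≡ 29. → (19, 29)
7Q: (19, 29) + (32, 19). λ = (19 - 29)/(32 - 19) ≡ 33/13 mod 43. 13⁻¹ ≡ 10 (mod 43) since 13·10 = 130 ≡ 1, so λ ≡ 29.
  x = λ² - 19 - 32 = 841 - 51 ≡ 16; y = λ·(19 - 16) - 29 ≡ 15. → (16, 15)
8Q: (16, 15) + (32, 19). λ = (19 - 15)/(32 - 16) ≡ 4/16 mod 43. 16⁻¹ ≡ 35 (mod 43) since 16·35 = 560 ≡ 1, so λ ≡ 11.
  x = λ² - 16 - 32 = 121 - 48 ≡ 30; y = λ·(16 - 30) - 15 ≡ 3. → (30, 3)
9Q: (30, 3) + (32, 19). λ = (19 - 3)/(32 - 30) ≡ 16/2 mod 43. 2⁻¹ ≡ 22 (mod 43) since 2·22 = 44 ≡ 1, so λ ≡ 8.
  x = λ² - 30 - 32 = 64 - 62 ≡ 2; y = λ·(30 - 2) - 3 ≡ 6. → (2, 6)
10Q: (2, 6) + (32, 19). λ = (19 - 6)/(32 - 2) ≡ 13/30 mod 43. 30⁻¹ ≡ 33 (mod 43) since 30·33 = 990 ≡ 1, so λ ≡ 42.
  x = λ² - 2 - 32 = 1764 - 34 ≡ 10; y = λ·(2 - 10) - 6 ≡ 2. → (10, 2)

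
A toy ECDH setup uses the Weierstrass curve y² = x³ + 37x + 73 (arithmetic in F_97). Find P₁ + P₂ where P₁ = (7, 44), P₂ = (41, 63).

(7, 44) + (41, 63). λ = (63 - 44)/(41 - 7) ≡ 19/34 mod 97. 34⁻¹ ≡ 20 (mod 97) since 34·20 = 680 ≡ 1, so λ ≡ 89.
  x = λ² - 7 - 41 = 7921 - 48 ≡ 16; y = λ·(7 - 16) - 44 ≡ 28. → (16, 28)

(16, 28)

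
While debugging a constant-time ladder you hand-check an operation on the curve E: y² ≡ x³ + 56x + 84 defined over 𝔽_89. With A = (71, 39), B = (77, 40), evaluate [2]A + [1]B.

(13, 28)

First 2A:
Repeated addition: build up to 2A.
2A: tangent at (71, 39): λ = (3·71² + 56)/(2·39) ≡ 49/78. 78⁻¹ ≡ 8 (mod 89), so λ ≡ 49·8 ≡ 36.
  x = λ² - 71 - 71 = 1296 - 142 ≡ 86; y = λ·(71 - 86) - 39 ≡ 44. → (86, 44)
2A = (86, 44).
Finally 2A + B:
(86, 44) + (77, 40). λ = (40 - 44)/(77 - 86) ≡ 85/80 mod 89. 80⁻¹ ≡ 79 (mod 89), so λ ≡ 40.
  x = λ² - 86 - 77 = 1600 - 163 ≡ 13; y = λ·(86 - 13) - 44 ≡ 28. → (13, 28)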